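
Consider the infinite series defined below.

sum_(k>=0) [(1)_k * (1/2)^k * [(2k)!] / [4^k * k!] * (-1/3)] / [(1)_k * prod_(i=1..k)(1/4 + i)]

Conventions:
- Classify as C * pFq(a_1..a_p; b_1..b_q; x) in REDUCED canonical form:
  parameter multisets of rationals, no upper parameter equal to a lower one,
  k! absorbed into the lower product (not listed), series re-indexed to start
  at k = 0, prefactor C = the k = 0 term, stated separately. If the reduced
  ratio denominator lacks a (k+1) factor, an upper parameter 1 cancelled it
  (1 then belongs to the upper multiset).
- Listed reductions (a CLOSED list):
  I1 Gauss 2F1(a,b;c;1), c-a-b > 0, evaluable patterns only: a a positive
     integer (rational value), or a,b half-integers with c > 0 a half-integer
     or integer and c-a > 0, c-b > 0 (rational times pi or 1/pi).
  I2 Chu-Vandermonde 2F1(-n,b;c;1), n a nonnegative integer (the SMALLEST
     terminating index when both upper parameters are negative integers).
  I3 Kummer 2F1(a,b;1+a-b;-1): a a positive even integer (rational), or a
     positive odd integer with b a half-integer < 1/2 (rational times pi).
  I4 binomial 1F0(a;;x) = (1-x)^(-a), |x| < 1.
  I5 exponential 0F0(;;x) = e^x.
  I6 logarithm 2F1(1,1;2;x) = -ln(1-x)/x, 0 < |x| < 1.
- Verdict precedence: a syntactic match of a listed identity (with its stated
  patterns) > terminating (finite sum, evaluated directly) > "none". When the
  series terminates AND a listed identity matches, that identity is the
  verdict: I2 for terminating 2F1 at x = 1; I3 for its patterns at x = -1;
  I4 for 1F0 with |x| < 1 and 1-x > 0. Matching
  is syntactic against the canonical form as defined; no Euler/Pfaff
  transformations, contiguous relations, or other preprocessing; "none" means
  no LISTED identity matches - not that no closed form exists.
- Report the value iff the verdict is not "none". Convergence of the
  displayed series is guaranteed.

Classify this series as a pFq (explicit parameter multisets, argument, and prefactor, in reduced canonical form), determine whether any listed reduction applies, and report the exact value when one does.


At argument 1/2: a 2F1 with upper {1/2, 1}, lower {5/4}, scaled by C = -1/3. Verdict: none. A 2F1 with upper {1/2, 1} fits none of I1-I6 at x = 1/2; the sum runs forever.

Key step: x = (1/2) and (1)_k (prefactor -1/3) is k! itself.
Consecutive-term ratio: r(k) = (1/2) * (k+1/2) (k+1) / [(k+5/4) (k+1)] - rational in k, leading ratio (1/2); with t_0 = -1/3, classification follows.


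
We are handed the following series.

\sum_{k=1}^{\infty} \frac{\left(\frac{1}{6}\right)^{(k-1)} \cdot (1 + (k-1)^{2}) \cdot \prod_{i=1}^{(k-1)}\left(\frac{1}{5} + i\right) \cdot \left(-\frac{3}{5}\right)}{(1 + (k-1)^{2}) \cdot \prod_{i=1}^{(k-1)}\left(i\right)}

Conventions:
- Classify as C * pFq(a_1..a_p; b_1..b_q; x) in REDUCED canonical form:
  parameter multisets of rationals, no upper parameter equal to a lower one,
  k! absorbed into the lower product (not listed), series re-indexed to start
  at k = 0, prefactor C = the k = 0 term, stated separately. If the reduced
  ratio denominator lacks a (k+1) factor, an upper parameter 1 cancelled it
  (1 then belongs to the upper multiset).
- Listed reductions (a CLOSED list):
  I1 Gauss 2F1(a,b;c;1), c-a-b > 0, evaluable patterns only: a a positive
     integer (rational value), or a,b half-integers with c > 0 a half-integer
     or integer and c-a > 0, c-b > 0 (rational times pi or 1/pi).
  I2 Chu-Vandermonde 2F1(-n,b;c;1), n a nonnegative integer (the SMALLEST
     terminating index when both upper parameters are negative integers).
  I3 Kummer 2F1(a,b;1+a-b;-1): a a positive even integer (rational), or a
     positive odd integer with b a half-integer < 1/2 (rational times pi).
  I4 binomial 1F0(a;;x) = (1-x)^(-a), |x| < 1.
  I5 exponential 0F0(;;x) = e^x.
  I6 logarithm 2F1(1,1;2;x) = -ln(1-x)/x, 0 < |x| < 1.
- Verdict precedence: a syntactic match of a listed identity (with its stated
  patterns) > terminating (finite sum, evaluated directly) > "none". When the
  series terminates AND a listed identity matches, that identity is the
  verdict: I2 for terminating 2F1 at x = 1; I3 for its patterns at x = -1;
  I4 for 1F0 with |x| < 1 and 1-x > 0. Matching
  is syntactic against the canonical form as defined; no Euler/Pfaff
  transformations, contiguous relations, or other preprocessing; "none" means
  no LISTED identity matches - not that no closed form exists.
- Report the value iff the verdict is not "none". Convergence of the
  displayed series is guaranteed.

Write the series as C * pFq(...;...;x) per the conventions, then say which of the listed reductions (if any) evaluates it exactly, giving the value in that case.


Key observation: t_0 = -\frac{3}{5} here, and the factor k^2 + 1 cancels (top and bottom), leaving C = -3/5.
Term ratio: r(k) = \frac{1}{6} * (k+\frac{6}{5}) / [(k+1)] - rational in k. x = \frac{1}{6}; t_0 = -\frac{3}{5}; negate the roots.

At argument \frac{1}{6}: a 1F0 with upper {\frac{6}{5}}, lower {-}, scaled by C = -\frac{3}{5}. Verdict at x = \frac{1}{6}: the I4 binomial reduction matches (the 1F0 binomial series: exponent -6/5, x = \frac{1}{6}). Value: \left(-\frac{3}{5}\right) \cdot \left(\frac{5}{6}\right)^{-\frac{6}{5}}.


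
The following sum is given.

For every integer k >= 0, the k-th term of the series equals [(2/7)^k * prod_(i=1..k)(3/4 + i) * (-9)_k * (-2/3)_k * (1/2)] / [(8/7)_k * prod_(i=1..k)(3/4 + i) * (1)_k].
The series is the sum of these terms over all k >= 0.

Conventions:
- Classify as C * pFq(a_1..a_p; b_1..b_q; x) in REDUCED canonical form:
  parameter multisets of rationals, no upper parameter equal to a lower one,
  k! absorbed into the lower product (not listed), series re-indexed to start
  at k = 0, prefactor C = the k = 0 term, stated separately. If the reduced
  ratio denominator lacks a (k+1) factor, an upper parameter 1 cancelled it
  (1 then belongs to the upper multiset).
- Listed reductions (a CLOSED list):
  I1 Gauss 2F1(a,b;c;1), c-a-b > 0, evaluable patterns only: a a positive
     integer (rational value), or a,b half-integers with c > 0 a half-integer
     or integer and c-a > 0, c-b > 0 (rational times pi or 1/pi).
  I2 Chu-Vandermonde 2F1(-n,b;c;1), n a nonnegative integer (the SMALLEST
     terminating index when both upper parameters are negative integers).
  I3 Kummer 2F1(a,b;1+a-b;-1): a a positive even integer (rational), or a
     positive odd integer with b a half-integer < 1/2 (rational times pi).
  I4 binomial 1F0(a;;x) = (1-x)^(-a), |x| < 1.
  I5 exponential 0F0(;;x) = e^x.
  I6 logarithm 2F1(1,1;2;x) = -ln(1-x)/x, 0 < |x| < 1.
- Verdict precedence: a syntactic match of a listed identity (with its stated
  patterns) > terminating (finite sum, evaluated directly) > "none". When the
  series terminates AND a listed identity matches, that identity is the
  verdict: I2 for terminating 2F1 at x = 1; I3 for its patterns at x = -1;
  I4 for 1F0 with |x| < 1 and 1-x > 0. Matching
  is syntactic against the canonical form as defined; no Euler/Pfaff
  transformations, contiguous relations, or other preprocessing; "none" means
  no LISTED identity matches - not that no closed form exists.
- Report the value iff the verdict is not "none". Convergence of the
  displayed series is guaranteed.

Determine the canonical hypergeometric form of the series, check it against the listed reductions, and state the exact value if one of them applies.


The series (x = 2/7) is 2F1: upper {-9, -2/3}, lower {8/7}, prefactor 1/2. Verdict: terminating - upper parameter -9 makes this a finite sum (last index 9), evaluated exactly. Sum: 501574506799/437386571820.

Key step: t_0 being 1/2, (1)_k (C = 1/2) is k! itself.
Consecutive-term ratio: r(k) = (2/7) * (k-9) (k-2/3) / [(k+8/7) (k+1)] - poly over poly, x = (2/7) from leading terms; C = 1/2 at k = 0.


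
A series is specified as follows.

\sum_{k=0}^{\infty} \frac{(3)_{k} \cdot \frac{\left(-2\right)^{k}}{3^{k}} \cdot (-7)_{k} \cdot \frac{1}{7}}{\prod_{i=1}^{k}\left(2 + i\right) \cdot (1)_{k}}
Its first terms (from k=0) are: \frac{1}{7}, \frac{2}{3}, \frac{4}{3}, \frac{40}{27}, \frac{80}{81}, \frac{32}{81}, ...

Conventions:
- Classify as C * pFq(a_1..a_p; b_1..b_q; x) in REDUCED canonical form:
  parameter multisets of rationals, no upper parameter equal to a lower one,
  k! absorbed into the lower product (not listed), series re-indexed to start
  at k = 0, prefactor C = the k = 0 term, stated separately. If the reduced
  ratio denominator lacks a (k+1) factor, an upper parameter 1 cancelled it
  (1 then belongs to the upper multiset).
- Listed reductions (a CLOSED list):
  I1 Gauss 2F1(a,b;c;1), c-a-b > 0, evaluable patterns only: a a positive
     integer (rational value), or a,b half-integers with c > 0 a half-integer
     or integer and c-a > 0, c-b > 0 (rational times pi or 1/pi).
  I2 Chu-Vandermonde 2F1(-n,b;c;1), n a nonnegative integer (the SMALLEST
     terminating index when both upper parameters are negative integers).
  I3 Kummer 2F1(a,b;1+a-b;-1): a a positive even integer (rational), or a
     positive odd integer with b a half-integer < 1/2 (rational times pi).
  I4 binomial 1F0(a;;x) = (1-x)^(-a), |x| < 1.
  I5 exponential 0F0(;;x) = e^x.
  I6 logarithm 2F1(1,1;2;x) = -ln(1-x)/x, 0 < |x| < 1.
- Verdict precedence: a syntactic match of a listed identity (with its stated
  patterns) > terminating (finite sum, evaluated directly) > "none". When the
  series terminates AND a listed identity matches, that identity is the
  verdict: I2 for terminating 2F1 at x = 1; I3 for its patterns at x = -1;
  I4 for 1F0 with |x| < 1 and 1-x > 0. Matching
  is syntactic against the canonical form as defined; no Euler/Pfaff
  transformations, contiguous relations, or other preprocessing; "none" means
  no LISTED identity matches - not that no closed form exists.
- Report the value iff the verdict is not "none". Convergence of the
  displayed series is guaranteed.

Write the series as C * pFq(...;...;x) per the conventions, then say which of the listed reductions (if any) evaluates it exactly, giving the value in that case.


The series (x = -\frac{2}{3}) is 1F0: upper {-7}, lower {-}, prefactor \frac{1}{7}. Verdict: binomial (I4) applies (the 1F0 binomial series: exponent 7, x = -\frac{2}{3}). Hence: \frac{78125}{15309}.

Key observation: with t_0 = \frac{1}{7}, the parameter 3 appears in both the upper and lower lists and cancels.
Step ratio: r(k) = -\frac{2}{3} * (k-7) / [(k+1)] - rational in k, leading ratio -\frac{2}{3}; with t_0 = \frac{1}{7}, classification follows.


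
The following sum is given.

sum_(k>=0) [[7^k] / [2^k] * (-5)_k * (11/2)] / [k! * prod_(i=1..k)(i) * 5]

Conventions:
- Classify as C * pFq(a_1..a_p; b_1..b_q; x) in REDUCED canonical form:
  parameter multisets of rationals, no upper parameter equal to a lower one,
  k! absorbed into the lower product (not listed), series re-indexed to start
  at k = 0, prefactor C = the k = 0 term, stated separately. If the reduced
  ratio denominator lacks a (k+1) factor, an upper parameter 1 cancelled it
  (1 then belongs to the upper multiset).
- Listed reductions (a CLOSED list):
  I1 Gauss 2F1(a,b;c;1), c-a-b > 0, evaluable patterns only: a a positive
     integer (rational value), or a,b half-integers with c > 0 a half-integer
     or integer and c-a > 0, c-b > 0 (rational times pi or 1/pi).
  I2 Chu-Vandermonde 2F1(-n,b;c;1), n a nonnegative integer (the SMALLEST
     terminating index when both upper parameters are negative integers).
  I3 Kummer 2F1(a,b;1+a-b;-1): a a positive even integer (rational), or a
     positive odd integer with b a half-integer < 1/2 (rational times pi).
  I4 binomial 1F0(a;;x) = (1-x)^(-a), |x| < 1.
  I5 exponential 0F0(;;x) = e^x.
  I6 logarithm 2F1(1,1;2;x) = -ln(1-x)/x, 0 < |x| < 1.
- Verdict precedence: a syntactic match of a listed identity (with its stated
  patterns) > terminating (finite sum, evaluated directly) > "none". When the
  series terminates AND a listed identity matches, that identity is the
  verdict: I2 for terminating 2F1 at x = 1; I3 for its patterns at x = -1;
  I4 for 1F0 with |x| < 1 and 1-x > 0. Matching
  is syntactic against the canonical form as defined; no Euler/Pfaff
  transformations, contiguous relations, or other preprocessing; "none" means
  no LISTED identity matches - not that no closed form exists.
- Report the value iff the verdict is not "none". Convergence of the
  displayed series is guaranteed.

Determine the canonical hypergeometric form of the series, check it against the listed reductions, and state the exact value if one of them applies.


Reduced: x = 7/2, 1F1, upper = {-5}, lower = {1}, C = 11/10. Verdict: terminating. With -5 upstairs the series is a 6-term polynomial sum; evaluated term by term. Its exact value is 7513/38400.

First insight: t_0 = 11/10 here, and the constant factors (C = 11/10, x = 7/2) combine into one prefactor.
Adjacent-term ratio: r(k) = (7/2) * (k-5) / [(k+1) (k+1)] - rational; roots negated = parameters, x = (7/2), C = 11/10.


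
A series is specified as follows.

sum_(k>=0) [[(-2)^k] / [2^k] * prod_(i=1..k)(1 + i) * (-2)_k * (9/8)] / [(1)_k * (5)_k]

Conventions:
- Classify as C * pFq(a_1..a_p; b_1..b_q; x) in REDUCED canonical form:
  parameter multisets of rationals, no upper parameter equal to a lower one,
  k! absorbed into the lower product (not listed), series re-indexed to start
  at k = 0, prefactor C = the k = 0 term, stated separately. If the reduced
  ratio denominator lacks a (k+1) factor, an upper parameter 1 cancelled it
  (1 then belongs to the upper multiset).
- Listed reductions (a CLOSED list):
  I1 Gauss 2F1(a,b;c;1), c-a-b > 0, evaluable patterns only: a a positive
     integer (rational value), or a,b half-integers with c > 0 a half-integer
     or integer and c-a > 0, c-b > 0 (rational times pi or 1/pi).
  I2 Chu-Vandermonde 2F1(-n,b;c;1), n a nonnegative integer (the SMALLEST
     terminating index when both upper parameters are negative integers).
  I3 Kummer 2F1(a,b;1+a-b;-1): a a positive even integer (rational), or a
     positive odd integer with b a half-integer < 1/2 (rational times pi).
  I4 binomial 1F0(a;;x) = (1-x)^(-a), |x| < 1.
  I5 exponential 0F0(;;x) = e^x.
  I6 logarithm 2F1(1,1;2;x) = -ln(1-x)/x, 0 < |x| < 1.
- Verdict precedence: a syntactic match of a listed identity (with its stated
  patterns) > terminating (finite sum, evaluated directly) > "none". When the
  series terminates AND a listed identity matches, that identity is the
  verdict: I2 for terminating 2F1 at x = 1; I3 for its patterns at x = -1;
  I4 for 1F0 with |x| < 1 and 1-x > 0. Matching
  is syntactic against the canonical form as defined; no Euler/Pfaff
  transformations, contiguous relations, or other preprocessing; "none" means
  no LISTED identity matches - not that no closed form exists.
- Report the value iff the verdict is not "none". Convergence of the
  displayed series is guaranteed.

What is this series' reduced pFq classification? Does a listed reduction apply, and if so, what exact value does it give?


Canonical form: C = 9/8 times 2F1 with upper {-2, 2}, lower {5}, x = -1. Verdict (x = -1): Kummer's theorem (I3) applies (x = -1; c = 5 equals 1+a-b for upper {-2, 2}: listed pattern). Value: 9/4.

Structural cue: from the first term 9/8: the running product (prefactor 9/8) telescopes to a rising factorial.
Consecutive-term ratio: r(k) = (-1) * (k-2) (k+2) / [(k+5) (k+1)] - rational in k. x = (-1); t_0 = 9/8; negate the roots.


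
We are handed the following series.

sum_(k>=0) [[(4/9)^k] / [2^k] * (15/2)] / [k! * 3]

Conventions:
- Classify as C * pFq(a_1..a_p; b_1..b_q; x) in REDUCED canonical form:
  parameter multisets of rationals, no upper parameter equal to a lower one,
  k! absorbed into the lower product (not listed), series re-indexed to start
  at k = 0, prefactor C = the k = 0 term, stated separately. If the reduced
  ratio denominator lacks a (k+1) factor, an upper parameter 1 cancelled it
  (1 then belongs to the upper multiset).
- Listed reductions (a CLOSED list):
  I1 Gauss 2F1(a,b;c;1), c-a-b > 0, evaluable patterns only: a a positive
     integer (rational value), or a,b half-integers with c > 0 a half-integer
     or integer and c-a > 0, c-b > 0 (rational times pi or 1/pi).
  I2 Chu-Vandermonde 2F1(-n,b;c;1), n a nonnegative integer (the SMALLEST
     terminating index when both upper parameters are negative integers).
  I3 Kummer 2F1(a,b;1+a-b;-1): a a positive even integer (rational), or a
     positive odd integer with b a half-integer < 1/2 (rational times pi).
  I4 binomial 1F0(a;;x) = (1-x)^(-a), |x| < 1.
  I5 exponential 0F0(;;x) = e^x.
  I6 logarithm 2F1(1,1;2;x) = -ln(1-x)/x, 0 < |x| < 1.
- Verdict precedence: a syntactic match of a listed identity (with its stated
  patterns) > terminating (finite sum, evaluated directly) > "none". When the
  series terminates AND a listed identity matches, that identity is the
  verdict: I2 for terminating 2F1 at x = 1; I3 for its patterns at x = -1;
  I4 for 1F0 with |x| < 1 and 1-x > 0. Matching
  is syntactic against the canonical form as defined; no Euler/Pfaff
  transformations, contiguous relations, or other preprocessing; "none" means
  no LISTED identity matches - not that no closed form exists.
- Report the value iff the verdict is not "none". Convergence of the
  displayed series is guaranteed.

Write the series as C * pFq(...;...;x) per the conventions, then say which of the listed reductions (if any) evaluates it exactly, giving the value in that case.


Key observation: from the first term 5/2: the two k-th powers (C = 5/2) combine into one argument.
Adjacent-term ratio: r(k) = (2/9) * 1 / [(k+1)] - rational; roots negated = parameters, x = (2/9), C = 5/2.

The series (x = 2/9) is 0F0: upper {-}, lower {-}, prefactor 5/2. Verdict (x = 2/9): the exponential series (I5) applies (the 0F0 exponential series at x = 2/9). Sum: (5/2) * e^(2/9).


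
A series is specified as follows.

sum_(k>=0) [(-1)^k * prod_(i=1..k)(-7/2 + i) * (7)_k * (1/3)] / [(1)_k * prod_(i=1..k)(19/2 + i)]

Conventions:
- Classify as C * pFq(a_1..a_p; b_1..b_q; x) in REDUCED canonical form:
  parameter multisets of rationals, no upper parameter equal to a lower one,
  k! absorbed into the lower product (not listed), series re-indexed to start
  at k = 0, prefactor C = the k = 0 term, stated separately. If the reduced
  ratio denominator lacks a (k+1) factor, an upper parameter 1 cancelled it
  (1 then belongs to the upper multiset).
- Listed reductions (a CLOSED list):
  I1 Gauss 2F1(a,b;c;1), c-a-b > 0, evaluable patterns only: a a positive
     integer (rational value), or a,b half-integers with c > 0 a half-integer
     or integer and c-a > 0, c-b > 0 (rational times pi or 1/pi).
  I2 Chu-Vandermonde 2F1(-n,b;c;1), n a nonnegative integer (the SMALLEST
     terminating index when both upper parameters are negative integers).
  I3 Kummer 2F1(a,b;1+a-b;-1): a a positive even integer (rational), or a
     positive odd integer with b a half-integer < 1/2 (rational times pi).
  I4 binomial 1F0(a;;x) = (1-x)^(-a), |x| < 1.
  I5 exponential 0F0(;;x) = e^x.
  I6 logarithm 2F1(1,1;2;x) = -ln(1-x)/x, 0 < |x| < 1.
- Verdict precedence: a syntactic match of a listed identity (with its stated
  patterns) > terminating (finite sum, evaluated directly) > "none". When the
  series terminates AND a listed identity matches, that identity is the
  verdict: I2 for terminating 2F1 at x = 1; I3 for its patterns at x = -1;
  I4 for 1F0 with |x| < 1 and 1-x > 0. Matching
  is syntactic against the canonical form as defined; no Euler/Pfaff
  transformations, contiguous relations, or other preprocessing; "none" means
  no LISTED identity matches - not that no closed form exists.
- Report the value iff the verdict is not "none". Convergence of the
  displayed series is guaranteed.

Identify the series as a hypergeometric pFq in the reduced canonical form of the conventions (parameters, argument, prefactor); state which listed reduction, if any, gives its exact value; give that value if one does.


The tell: t_0 being 1/3, the lower running product (prefactor 1/3) is a rising factorial.
Step ratio: r(k) = (-1) * (k-5/2) (k+7) / [(k+21/2) (k+1)] - rational; roots negated = parameters, x = (-1), C = 1/3.

Classification (C = 1/3): 2F1 with upper {-5/2, 7}, lower {21/2}, argument x = -1. Verdict: the Kummer evaluation I3 matches (x = -1; c = 21/2 equals 1+a-b for upper {-5/2, 7}: listed pattern). Sum: (1616615/4194304) * pi.


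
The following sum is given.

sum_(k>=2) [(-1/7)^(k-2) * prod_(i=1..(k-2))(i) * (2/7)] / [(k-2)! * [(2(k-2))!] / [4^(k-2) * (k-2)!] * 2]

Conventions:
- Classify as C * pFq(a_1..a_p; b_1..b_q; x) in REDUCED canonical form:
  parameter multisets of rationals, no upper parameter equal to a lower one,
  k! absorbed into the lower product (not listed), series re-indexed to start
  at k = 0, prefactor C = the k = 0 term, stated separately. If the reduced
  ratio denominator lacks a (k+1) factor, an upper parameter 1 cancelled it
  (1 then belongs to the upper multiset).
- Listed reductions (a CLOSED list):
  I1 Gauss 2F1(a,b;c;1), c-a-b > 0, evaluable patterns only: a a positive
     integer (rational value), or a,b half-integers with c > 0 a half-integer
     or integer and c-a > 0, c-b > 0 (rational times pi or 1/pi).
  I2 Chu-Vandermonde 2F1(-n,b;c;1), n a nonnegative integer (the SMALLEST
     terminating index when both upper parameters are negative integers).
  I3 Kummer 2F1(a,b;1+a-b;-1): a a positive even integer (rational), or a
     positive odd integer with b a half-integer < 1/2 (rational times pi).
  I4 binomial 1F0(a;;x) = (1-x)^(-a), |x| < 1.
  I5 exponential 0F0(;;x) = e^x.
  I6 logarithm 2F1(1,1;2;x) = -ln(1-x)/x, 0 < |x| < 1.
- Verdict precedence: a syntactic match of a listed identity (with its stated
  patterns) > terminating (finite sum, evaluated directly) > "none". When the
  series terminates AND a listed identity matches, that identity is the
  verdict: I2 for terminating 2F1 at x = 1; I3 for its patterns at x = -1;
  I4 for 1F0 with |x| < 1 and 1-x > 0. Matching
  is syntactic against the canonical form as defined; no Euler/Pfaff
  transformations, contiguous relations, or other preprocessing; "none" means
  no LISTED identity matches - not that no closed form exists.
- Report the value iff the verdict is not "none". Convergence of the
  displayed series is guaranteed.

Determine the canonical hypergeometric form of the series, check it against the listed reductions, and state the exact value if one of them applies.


Prefactor 1/7, argument -1/7: 1F1 with upper {1} over lower {1/2}. Verdict: no listed reduction: x = -1/7 and upper {1} fail every I1-I6 pattern.

The tell: from the first term 1/7: the lower (2k)!/(4^k k!) block (C = 1/7) is (1/2)_k.
Step ratio: r(k) = (-1/7) * (k+1) / [(k+1/2) (k+1)] - rational in k. x = (-1/7); t_0 = 1/7; negate the roots.


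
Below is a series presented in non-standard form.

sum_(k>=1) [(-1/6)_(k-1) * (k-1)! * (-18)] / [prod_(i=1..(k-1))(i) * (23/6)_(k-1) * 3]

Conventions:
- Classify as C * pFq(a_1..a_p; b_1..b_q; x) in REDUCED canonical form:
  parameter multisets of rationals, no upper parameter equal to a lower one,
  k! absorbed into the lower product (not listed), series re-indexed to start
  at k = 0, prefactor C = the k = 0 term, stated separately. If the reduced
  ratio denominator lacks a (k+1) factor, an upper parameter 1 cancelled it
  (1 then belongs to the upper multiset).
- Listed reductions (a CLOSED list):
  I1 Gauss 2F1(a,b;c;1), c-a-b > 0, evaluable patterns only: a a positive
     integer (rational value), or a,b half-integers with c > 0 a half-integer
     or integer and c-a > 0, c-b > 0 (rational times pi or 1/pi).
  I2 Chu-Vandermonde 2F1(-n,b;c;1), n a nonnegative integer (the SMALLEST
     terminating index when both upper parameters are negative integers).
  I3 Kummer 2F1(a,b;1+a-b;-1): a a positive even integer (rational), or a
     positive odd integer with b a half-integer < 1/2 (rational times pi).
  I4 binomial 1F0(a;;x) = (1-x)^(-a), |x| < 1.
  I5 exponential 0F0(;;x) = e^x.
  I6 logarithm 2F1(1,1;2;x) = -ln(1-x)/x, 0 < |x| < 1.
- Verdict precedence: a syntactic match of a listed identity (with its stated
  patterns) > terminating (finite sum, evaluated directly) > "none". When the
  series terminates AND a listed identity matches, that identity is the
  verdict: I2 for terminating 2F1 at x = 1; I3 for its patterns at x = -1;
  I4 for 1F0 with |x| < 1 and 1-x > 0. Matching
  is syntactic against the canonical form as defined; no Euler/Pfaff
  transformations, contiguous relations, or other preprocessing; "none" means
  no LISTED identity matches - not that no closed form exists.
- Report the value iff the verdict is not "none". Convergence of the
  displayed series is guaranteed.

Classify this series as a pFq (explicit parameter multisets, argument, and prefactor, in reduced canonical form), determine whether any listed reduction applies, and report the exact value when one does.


The series (x = 1) is 2F1: upper {-1/6, 1}, lower {23/6}, prefactor -6. Verdict at x = 1: Gauss's theorem (I1) matches (x = 1: the Gamma ratio telescopes since c-a-b = 3 > 0 and a = 1 in Z>0). Hence: -17/3.

The tell: with t_0 = -6, the product of the first k integers (C = -6) is k!.
Consecutive-term ratio: r(k) = 1 * (k-1/6) (k+1) / [(k+23/6) (k+1)] - poly over poly, x = 1 from leading terms; C = -6 at k = 0.


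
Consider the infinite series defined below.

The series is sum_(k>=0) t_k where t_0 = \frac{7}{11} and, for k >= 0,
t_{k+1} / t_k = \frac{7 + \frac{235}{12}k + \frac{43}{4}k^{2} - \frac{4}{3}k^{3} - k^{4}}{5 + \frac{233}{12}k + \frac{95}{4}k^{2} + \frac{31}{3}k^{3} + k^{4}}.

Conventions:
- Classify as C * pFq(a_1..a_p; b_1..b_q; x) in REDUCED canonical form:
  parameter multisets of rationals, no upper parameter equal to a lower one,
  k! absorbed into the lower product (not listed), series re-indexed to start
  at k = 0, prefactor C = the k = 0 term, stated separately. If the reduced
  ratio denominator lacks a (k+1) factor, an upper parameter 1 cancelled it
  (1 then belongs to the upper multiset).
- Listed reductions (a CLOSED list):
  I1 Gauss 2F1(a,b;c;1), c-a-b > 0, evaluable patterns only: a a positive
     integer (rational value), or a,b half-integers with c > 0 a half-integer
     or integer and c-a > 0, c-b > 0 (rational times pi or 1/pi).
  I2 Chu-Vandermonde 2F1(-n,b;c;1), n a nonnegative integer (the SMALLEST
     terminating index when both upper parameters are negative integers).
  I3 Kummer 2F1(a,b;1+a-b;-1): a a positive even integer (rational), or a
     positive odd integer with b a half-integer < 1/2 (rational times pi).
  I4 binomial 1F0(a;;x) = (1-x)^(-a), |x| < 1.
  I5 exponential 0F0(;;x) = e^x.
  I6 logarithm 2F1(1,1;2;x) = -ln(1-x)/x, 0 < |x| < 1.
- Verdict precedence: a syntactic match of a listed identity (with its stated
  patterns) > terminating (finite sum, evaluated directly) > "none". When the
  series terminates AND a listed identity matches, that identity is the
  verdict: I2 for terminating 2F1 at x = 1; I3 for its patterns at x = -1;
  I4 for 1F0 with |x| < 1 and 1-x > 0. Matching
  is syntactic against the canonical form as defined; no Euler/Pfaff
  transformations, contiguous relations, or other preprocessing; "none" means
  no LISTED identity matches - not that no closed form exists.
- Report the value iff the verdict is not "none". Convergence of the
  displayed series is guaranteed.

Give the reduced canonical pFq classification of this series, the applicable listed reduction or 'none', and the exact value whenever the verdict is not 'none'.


Canonical form: C = \frac{7}{11} times 2F1 with upper {-\frac{7}{2}, 3}, lower {\frac{15}{2}}, x = -1. Verdict (x = -1): Kummer (I3) applies (x = -1; c = \frac{15}{2} equals 1+a-b for upper {-\frac{7}{2}, 3}: listed pattern). Its exact value is \frac{5733}{8192} \cdot \pi.

Structural cue: from the first term \frac{7}{11}: factor the ratio over Q (C = 7/11, x = -1): negated roots = parameters.
Consecutive-term ratio: r(k) = -1 * (k-\frac{7}{2}) (k+3) / [(k+\frac{15}{2}) (k+1)] - rational in k, leading ratio -1; with t_0 = \frac{7}{11}, classification follows.


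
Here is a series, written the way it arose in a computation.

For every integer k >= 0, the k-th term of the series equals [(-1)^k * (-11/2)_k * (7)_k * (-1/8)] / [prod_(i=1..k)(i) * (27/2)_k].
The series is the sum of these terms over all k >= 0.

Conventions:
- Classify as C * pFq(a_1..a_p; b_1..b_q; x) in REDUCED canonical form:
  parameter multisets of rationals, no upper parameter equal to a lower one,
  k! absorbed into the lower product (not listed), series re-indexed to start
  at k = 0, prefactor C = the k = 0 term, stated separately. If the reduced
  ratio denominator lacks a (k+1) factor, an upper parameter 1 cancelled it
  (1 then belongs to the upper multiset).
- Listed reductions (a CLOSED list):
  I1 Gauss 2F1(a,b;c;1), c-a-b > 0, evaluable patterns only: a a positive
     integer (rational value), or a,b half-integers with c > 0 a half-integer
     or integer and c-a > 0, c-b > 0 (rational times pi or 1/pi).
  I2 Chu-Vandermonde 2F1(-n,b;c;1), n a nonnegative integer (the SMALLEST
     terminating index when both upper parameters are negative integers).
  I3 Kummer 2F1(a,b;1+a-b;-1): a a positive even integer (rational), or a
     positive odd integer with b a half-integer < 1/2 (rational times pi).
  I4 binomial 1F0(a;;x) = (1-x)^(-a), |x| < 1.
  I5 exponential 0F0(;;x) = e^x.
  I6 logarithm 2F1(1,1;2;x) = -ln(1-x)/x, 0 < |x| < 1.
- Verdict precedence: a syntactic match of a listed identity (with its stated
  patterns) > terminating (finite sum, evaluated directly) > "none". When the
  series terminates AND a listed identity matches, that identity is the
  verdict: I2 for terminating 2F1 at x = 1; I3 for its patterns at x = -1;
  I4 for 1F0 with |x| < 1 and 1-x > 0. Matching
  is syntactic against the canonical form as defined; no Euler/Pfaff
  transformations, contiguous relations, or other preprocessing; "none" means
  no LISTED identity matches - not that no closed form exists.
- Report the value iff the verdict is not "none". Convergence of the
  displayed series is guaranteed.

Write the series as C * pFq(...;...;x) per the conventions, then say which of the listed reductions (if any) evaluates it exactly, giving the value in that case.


Prefactor -1/8, argument -1: 2F1 with upper {-11/2, 7} over lower {27/2}. Verdict (x = -1): Kummer (I3) applies (x = -1; c = 27/2 equals 1+a-b for upper {-11/2, 7}: listed pattern). Exact value: (-929553625/2147483648) * pi.

Structural cue: with t_0 = -1/8, the product of the first k integers (prefactor -1/8) is k!.
Ratio: r(k) = (-1) * (k-11/2) (k+7) / [(k+27/2) (k+1)] - rational in k. x = (-1); t_0 = -1/8; negate the roots.


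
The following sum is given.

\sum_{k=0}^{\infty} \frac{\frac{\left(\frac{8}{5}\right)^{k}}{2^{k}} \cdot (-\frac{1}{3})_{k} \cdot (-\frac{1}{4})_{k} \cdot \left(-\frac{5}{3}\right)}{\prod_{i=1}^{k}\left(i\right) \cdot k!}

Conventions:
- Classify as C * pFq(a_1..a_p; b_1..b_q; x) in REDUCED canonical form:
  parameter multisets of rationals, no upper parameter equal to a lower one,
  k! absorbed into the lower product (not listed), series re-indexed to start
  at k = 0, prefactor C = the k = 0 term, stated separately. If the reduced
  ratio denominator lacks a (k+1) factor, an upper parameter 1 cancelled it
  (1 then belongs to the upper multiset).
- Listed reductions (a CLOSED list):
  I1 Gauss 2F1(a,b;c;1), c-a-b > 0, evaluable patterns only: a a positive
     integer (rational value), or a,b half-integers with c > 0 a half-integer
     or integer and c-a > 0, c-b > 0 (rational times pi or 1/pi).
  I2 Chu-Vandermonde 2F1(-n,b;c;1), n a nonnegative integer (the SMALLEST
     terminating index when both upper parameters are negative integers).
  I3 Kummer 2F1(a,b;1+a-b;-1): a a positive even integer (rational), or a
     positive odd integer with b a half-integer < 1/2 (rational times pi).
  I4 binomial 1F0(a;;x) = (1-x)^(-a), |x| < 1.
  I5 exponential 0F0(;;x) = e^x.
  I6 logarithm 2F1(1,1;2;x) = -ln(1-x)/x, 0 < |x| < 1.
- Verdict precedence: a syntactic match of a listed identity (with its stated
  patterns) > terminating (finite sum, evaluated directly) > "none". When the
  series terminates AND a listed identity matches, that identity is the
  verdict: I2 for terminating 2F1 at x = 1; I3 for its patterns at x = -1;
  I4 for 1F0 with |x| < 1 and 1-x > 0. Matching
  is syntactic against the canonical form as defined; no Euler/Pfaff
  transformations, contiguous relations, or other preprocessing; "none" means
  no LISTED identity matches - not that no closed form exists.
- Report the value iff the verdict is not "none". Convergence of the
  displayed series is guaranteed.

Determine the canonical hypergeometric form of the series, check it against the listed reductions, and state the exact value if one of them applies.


With C = -\frac{5}{3}: the canonical form is 2F1(-\frac{1}{3}, -\frac{1}{4}; 1; \frac{4}{5}). Verdict: none - this 2F1 at x = \frac{4}{5} matches no listed pattern, and upper {-\frac{1}{3}, -\frac{1}{4}} holds no stopper.

First insight: x = \frac{4}{5} and the two k-th powers (C = -5/3, x = 4/5) combine into one argument.
Ratio: r(k) = \frac{4}{5} * (k-\frac{1}{3}) (k-\frac{1}{4}) / [(k+1) (k+1)] - poly over poly, x = \frac{4}{5} from leading terms; C = -\frac{5}{3} at k = 0.


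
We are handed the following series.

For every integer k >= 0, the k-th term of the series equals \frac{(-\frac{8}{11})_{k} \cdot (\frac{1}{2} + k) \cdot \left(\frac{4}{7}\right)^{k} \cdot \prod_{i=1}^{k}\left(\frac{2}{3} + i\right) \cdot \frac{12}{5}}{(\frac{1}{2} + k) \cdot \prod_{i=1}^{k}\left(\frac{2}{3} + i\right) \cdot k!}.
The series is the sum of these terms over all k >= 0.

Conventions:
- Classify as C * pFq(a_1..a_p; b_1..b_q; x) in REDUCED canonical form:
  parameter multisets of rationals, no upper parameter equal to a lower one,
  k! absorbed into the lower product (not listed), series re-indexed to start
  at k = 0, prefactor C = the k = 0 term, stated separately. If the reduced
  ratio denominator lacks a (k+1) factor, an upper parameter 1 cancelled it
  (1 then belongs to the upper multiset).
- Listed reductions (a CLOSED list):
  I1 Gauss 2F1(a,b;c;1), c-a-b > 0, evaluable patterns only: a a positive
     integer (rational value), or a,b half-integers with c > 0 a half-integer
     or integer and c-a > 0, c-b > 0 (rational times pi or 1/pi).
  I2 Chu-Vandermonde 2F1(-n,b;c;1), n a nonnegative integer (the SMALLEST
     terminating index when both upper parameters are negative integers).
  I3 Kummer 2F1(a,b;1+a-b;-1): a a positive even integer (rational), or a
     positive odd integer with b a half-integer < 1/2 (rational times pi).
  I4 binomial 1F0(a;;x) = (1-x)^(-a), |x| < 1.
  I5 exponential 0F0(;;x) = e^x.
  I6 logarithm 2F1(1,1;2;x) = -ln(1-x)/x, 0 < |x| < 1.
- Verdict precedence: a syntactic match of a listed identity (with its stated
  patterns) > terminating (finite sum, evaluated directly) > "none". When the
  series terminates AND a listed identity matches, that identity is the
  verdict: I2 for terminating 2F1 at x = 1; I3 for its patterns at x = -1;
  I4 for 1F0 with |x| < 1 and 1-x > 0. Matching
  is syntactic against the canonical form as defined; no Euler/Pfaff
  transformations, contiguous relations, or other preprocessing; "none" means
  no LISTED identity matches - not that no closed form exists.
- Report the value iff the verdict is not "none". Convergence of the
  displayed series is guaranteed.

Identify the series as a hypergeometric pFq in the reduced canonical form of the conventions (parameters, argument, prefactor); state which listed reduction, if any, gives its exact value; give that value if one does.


Prefactor \frac{12}{5}, argument \frac{4}{7}: 1F0 with upper {-\frac{8}{11}} over lower {-}. Verdict: the I4 binomial reduction applies (the 1F0 binomial series: exponent 8/11, x = \frac{4}{7}). Sum: \frac{12}{5} \cdot \left(\frac{3}{7}\right)^{\frac{8}{11}}.

The tell: with t_0 = \frac{12}{5}, the lower running product (prefactor 12/5) is a rising factorial.
Consecutive-term ratio: r(k) = \frac{4}{7} * (k-\frac{8}{11}) / [(k+1)] - poly over poly, x = \frac{4}{7} from leading terms; C = \frac{12}{5} at k = 0.


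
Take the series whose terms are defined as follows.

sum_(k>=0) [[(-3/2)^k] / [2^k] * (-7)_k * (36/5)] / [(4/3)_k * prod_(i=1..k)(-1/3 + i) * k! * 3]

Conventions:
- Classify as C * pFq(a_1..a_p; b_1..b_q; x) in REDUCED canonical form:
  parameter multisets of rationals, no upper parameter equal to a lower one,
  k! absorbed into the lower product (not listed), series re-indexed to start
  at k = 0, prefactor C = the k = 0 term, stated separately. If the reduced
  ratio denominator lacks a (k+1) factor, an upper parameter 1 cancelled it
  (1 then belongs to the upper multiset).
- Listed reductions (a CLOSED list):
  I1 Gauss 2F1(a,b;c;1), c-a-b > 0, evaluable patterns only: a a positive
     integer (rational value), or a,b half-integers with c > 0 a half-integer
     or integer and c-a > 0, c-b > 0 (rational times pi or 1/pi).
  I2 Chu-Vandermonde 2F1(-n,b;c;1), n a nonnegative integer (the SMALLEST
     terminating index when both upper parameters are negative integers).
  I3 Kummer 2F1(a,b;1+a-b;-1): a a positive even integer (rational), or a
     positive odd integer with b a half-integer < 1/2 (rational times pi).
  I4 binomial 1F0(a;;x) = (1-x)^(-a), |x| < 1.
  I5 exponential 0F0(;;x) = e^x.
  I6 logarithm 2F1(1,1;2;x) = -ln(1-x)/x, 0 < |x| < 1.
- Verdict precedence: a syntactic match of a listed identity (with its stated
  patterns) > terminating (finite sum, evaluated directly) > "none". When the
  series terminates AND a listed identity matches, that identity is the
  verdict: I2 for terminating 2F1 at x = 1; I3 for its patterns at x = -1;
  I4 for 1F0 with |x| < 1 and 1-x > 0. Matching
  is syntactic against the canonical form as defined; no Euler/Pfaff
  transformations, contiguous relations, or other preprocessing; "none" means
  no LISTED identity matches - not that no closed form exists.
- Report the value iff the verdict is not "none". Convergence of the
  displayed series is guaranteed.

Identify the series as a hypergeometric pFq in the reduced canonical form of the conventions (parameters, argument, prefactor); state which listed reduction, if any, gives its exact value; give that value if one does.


x = -3/4 here; the reduced form reads 1F2, upper {-7}, lower {2/3, 4/3}, C = 12/5. Verdict: terminating (-7 upstairs). 8 nonzero terms in all; added directly. Sum: 54267476651378968569/2088417026375680000.

Structural cue: t_0 being 12/5, the constant factors (C = 12/5) combine into one prefactor.
Consecutive-term ratio: r(k) = (-3/4) * (k-7) / [(k+2/3) (k+4/3) (k+1)] ; factor over Q: parameters, x = (-3/4), and C = 12/5.


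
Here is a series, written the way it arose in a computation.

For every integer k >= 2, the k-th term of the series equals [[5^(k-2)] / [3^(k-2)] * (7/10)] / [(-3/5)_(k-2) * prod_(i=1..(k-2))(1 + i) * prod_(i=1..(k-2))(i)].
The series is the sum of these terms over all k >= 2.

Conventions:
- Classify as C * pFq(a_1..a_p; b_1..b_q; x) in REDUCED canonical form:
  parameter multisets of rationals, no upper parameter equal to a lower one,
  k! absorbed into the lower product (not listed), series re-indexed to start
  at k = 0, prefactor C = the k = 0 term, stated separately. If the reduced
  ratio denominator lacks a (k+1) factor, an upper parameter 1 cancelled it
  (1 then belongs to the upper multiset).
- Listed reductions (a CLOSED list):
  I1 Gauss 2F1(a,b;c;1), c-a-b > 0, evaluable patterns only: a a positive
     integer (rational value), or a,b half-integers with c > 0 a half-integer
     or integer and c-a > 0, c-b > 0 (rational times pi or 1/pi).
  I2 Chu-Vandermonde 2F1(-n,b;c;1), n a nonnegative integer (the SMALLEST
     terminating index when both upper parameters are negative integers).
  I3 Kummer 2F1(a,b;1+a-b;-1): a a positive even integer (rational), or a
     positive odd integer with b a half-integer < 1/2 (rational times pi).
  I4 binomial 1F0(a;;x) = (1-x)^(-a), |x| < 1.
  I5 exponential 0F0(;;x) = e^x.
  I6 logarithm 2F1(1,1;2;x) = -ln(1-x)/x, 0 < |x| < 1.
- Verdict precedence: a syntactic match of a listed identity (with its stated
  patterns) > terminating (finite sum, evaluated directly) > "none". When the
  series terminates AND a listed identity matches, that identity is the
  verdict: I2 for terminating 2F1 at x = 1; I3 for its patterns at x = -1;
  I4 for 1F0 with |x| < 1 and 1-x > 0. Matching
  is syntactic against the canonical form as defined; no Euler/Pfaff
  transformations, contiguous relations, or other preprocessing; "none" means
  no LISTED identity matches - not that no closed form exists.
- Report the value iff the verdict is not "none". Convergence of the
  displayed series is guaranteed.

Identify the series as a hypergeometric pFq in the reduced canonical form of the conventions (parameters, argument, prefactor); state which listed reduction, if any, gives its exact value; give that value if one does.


Prefactor 7/10, argument 5/3: 0F2 with upper {-} over lower {-3/5, 2}. Verdict: none. No listed pattern accepts 0F2(-; -3/5, 2; 5/3).

Structural cue: t_0 being 7/10, the lower running product (C = 7/10) is a rising factorial.
Adjacent-term ratio: r(k) = (5/3) * 1 / [(k-3/5) (k+2) (k+1)] - rational; roots negated = parameters, x = (5/3), C = 7/10.
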